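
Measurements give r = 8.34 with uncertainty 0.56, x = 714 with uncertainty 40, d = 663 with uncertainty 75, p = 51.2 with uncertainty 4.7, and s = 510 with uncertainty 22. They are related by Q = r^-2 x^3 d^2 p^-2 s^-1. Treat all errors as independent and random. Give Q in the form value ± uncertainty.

(1.72 ± 0.628) × 10^6

For a monomial Q ∝ r^-2, x^3, d^2, p^-2, s^-1, fractional errors add in quadrature:
  (-2·δr/r)² = (-2×0.0671)² = 0.0180;  (3·δx/x)² = (3×0.0560)² = 0.0282;  (2·δd/d)² = (2×0.113)² = 0.0512;  (-2·δp/p)² = (-2×0.0918)² = 0.0337;  (-1·δs/s)² = (-1×0.0431)² = 0.00186
δQ/Q = √(0.133) = 0.365
Q = 1.72e+06, so δQ = 0.365 × 1.72e+06 = 6.28e+05.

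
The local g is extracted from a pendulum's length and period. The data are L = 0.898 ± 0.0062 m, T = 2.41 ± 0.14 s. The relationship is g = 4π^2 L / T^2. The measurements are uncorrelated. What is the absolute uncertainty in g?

0.710 m/s^2

g is a product of powers, so relative uncertainties combine in quadrature:
  (1·δL/L)² = (1×0.00690)² = 4.77e-05;  (-2·δT/T)² = (-2×0.0581)² = 0.0135
δg/g = √(0.0135) = 0.116
g = 6.10 m/s^2, so δg = 0.116 × 6.10 = 0.710 m/s^2.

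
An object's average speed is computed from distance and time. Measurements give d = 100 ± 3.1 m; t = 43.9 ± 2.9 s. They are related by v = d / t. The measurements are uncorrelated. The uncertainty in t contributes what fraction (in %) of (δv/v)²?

82.0%

(δv/v)² = (1·δd/d)² + (-1·δt/t)²
  d term: (1×0.0310)² = 0.000961
  t term: (-1×0.0661)² = 0.00436
Total = 0.00532. Share from t = 0.00436/0.00532 = 0.820.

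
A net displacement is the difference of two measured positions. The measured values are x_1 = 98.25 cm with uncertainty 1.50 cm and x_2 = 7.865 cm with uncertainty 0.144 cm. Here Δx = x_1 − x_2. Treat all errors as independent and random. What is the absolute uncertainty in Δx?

For a sum/difference, combine absolute errors in quadrature:
  (δx_1)² = 2.25;  (δx_2)² = 0.0207
δΔx = √(2.27) = 1.51 cm

1.51 cm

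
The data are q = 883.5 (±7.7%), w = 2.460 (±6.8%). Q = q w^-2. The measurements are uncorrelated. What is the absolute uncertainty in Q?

Q is a product of powers, so relative uncertainties combine in quadrature:
  (1·δq/q)² = (1×0.0770)² = 0.00593;  (-2·δw/w)² = (-2×0.0680)² = 0.0185
δQ/Q = √(0.0244) = 0.156
Q = 146.0, so δQ = 0.156 × 146.0 = 22.8.

22.8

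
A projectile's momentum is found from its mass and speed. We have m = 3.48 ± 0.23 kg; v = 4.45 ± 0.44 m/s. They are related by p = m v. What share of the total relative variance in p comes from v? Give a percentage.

(δp/p)² = (1·δm/m)² + (1·δv/v)²
  m term: (1×0.0661)² = 0.00437
  v term: (1×0.0989)² = 0.00978
Total = 0.0141. Share from v = 0.00978/0.0141 = 0.691.

69.1%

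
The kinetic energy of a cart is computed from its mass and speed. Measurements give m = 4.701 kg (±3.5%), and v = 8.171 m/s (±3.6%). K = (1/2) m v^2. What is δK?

12.6 J

Relative error in a monomial: (δK/K)² = Σ (nᵢ · δxᵢ/xᵢ)².
  (1·δm/m)² = (1×0.0350)² = 0.00123;  (2·δv/v)² = (2×0.0360)² = 0.00518
δK/K = √(0.00641) = 0.0801
K = 156.9 J, so δK = 0.0801 × 156.9 = 12.6 J.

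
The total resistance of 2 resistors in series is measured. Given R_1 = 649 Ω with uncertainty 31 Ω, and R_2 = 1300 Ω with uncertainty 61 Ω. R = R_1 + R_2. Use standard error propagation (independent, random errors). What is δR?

68.4 Ω

Sums and differences: (δR)² = Σ (cᵢ δxᵢ)².
  (δR_1)² = 961;  (δR_2)² = 3720
δR = √(4680) = 68.4 Ω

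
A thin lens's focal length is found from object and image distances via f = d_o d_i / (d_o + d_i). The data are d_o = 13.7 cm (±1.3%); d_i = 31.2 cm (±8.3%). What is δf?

0.256 cm

∂f/∂d_o = (d_i/(d_o+d_i))² = 0.483;  ∂f/∂d_i = (d_o/(d_o+d_i))² = 0.0931
δf = √((∂f/∂d_o · δd_o)² + (∂f/∂d_i · δd_i)²) = √(0.00740 + 0.0581) = 0.256 cm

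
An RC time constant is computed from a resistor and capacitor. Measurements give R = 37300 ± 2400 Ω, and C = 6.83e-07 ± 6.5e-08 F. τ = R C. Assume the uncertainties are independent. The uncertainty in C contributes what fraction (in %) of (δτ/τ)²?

68.6%

(δτ/τ)² = (1·δR/R)² + (1·δC/C)²
  R term: (1×0.0643)² = 0.00414
  C term: (1×0.0952)² = 0.00906
Total = 0.0132. Share from C = 0.00906/0.0132 = 0.686.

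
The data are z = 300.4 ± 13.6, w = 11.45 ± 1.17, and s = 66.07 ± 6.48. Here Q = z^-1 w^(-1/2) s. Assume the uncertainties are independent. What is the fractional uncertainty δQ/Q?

0.119

Q is a product of powers, so relative uncertainties combine in quadrature:
  (-1·δz/z)² = (-1×0.0453)² = 0.00205;  (−½·δw/w)² = (-0.5×0.102)² = 0.00261;  (1·δs/s)² = (1×0.0981)² = 0.00962
δQ/Q = √(0.0143) = 0.119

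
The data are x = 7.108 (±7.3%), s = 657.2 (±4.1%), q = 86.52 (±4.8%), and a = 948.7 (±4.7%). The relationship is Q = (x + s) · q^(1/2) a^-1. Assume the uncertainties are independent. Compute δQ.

0.434

Let u = x + s = 664.3. δu = √(δx² + δs²) = √(0.269 + 726) = 27.0, so δu/u = 0.0406.
Q is then a monomial in u, q, a:
δQ/Q = √((δu/u)² + (½·δq/q)² + (-1·δa/a)²) = √(0.00165 + 0.000576 + 0.00221) = 0.0666
Q = 6.513, so δQ = 0.0666 × 6.513 = 0.434.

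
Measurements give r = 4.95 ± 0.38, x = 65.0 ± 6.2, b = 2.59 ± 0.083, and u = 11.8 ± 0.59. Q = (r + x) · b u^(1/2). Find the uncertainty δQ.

60.8

Let w = r + x = 70.0. δw = √(δr² + δx²) = √(0.144 + 38.4) = 6.21, so δw/w = 0.0888.
Q is then a monomial in w, b, u:
δQ/Q = √((δw/w)² + (1·δb/b)² + (½·δu/u)²) = √(0.00789 + 0.00103 + 0.000625) = 0.0977
Q = 622, so δQ = 0.0977 × 622 = 60.8.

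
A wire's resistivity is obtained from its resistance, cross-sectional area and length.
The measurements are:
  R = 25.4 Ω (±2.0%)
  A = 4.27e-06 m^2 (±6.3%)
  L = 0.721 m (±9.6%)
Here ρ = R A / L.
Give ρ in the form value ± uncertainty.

ρ is a product of powers, so relative uncertainties combine in quadrature:
  (1·δR/R)² = (1×0.0200)² = 0.000400;  (1·δA/A)² = (1×0.0630)² = 0.00397;  (-1·δL/L)² = (-1×0.0960)² = 0.00922
δρ/ρ = √(0.0136) = 0.117
ρ = 0.000150 Ω·m, so δρ = 0.117 × 0.000150 = 1.75e-05 Ω·m.

(1.50 ± 0.175) × 10^-4 Ω·m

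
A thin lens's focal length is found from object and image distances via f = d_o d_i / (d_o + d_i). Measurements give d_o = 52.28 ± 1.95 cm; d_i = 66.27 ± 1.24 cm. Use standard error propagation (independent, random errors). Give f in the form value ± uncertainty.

29.22 ± 0.655 cm

∂f/∂d_o = (d_i/(d_o+d_i))² = 0.312;  ∂f/∂d_i = (d_o/(d_o+d_i))² = 0.194
δf = √((∂f/∂d_o · δd_o)² + (∂f/∂d_i · δd_i)²) = √(0.371 + 0.0582) = 0.655 cm
f = 29.22 cm.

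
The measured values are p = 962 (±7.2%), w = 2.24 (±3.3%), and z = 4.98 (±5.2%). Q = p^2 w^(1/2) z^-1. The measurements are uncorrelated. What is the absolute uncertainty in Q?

42800

Since Q is a product/quotient, work with relative uncertainties:
  (2·δp/p)² = (2×0.0720)² = 0.0207;  (½·δw/w)² = (0.5×0.0330)² = 0.000272;  (-1·δz/z)² = (-1×0.0520)² = 0.00270
δQ/Q = √(0.0237) = 0.154
Q = 2.78e+05, so δQ = 0.154 × 2.78e+05 = 42800.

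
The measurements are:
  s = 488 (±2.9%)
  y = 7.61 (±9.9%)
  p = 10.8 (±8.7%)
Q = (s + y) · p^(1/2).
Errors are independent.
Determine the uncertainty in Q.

84.8

Let u = s + y = 496. δu = √(δs² + δy²) = √(200 + 0.568) = 14.2, so δu/u = 0.0286.
Q is then a monomial in u, p:
δQ/Q = √((δu/u)² + (½·δp/p)²) = √(0.000818 + 0.00189) = 0.0521
Q = 1630, so δQ = 0.0521 × 1630 = 84.8.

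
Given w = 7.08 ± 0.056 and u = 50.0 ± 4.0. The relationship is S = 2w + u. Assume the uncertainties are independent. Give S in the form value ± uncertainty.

S is a linear combination, so absolute uncertainties add in quadrature:
  (2·δw)² = 0.0125;  (δu)² = 16.0
δS = √(16.0) = 4.00
S = 64.2.

64.2 ± 4.00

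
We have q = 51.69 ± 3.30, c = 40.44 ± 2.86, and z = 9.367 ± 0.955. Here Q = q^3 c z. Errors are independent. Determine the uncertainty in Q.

Since Q is a product/quotient, work with relative uncertainties:
  (3·δq/q)² = (3×0.0638)² = 0.0367;  (1·δc/c)² = (1×0.0707)² = 0.00500;  (1·δz/z)² = (1×0.102)² = 0.0104
δQ/Q = √(0.0521) = 0.228
Q = 5.232e+07, so δQ = 0.228 × 5.232e+07 = 1.19e+07.

1.19e+07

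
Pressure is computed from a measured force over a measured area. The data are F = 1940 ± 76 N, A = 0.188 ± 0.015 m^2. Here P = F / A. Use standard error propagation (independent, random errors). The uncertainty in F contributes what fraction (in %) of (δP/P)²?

(δP/P)² = (1·δF/F)² + (-1·δA/A)²
  F term: (1×0.0392)² = 0.00153
  A term: (-1×0.0798)² = 0.00637
Total = 0.00790. Share from F = 0.00153/0.00790 = 0.194.

19.4%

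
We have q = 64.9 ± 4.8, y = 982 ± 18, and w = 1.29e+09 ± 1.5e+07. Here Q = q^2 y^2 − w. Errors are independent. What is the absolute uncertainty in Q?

6.19e+08

Let p = q^2·y^2 = 4.06e+09. δp/p = √((2·δq/q)² + (2·δy/y)²) = √(0.0219 + 0.00134) = 0.152, so δp = 6.19e+08.
Q = p − w: δQ = √(δp² + δw²) = √(3.83e+17 + 2.25e+14) = 6.19e+08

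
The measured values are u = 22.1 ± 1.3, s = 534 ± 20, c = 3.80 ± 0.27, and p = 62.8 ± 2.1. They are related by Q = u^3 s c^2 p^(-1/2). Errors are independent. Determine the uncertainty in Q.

Relative error in a monomial: (δQ/Q)² = Σ (nᵢ · δxᵢ/xᵢ)².
  (3·δu/u)² = (3×0.0588)² = 0.0311;  (1·δs/s)² = (1×0.0375)² = 0.00140;  (2·δc/c)² = (2×0.0711)² = 0.0202;  (−½·δp/p)² = (-0.5×0.0334)² = 0.000280
δQ/Q = √(0.0530) = 0.230
Q = 1.05e+07, so δQ = 0.230 × 1.05e+07 = 2.42e+06.

2.42e+06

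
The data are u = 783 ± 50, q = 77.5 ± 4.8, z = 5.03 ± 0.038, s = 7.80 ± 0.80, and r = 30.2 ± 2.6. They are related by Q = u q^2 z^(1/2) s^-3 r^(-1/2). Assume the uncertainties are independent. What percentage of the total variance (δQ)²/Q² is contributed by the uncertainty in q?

13.2%

(δQ/Q)² = (1·δu/u)² + (2·δq/q)² + (½·δz/z)² + (-3·δs/s)² + (−½·δr/r)²
  u term: (1×0.0639)² = 0.00408
  q term: (2×0.0619)² = 0.0153
  z term: (0.5×0.00755)² = 1.43e-05
  s term: (-3×0.103)² = 0.0947
  r term: (-0.5×0.0861)² = 0.00185
Total = 0.116. Share from q = 0.0153/0.116 = 0.132.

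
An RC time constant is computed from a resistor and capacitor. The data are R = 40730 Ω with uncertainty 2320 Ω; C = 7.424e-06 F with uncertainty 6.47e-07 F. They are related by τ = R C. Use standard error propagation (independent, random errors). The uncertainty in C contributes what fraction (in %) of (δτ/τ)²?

70.1%

(δτ/τ)² = (1·δR/R)² + (1·δC/C)²
  R term: (1×0.0570)² = 0.00324
  C term: (1×0.0871)² = 0.00760
Total = 0.0108. Share from C = 0.00760/0.0108 = 0.701.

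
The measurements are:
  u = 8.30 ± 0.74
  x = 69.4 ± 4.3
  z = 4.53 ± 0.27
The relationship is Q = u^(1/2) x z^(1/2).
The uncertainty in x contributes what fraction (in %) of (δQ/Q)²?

(δQ/Q)² = (½·δu/u)² + (1·δx/x)² + (½·δz/z)²
  u term: (0.5×0.0892)² = 0.00199
  x term: (1×0.0620)² = 0.00384
  z term: (0.5×0.0596)² = 0.000888
Total = 0.00671. Share from x = 0.00384/0.00671 = 0.572.

57.2%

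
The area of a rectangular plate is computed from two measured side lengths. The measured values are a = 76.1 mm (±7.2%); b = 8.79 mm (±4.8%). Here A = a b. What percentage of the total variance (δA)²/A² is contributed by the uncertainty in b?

30.8%

(δA/A)² = (1·δa/a)² + (1·δb/b)²
  a term: (1×0.0720)² = 0.00518
  b term: (1×0.0480)² = 0.00230
Total = 0.00749. Share from b = 0.00230/0.00749 = 0.308.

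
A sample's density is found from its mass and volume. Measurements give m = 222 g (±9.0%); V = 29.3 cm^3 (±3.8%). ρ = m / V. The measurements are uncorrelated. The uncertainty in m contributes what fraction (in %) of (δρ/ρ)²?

(δρ/ρ)² = (1·δm/m)² + (-1·δV/V)²
  m term: (1×0.0900)² = 0.00810
  V term: (-1×0.0380)² = 0.00144
Total = 0.00954. Share from m = 0.00810/0.00954 = 0.849.

84.9%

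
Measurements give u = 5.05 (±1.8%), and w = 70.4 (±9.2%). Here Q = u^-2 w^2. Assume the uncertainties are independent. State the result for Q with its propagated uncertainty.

194 ± 36.4

For a monomial Q ∝ u^-2, w^2, fractional errors add in quadrature:
  (-2·δu/u)² = (-2×0.0180)² = 0.00130;  (2·δw/w)² = (2×0.0920)² = 0.0339
δQ/Q = √(0.0352) = 0.187
Q = 194, so δQ = 0.187 × 194 = 36.4.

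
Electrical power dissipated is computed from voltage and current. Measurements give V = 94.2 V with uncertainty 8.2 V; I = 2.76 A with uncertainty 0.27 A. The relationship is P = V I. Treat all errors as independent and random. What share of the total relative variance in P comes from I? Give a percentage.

(δP/P)² = (1·δV/V)² + (1·δI/I)²
  V term: (1×0.0870)² = 0.00758
  I term: (1×0.0978)² = 0.00957
Total = 0.0171. Share from I = 0.00957/0.0171 = 0.558.

55.8%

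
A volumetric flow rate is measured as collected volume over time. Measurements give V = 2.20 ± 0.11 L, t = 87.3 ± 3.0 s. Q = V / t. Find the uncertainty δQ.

0.00153 L/s

Each factor contributes (exponent × relative error)² to (δQ/Q)²:
  (1·δV/V)² = (1×0.0500)² = 0.00250;  (-1·δt/t)² = (-1×0.0344)² = 0.00118
δQ/Q = √(0.00368) = 0.0607
Q = 0.0252 L/s, so δQ = 0.0607 × 0.0252 = 0.00153 L/s.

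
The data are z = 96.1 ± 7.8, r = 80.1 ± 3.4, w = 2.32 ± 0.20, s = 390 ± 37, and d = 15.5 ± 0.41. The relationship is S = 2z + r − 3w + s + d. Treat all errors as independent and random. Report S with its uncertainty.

Sums and differences: (δS)² = Σ (cᵢ δxᵢ)².
  (2·δz)² = 243;  (δr)² = 11.6;  (3·δw)² = 0.360;  (δs)² = 1370;  (δd)² = 0.168
δS = √(1620) = 40.3
S = 671.

671 ± 40.3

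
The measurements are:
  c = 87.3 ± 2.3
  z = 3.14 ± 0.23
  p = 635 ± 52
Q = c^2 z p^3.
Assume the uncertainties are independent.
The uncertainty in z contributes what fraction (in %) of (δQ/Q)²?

(δQ/Q)² = (2·δc/c)² + (1·δz/z)² + (3·δp/p)²
  c term: (2×0.0263)² = 0.00278
  z term: (1×0.0732)² = 0.00537
  p term: (3×0.0819)² = 0.0604
Total = 0.0685. Share from z = 0.00537/0.0685 = 0.0783.

7.83%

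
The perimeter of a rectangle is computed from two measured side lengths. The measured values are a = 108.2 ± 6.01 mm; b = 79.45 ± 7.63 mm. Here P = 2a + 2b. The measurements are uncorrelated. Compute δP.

19.4 mm

Each term contributes (cᵢ δxᵢ)² to (δP)²:
  (2·δa)² = 144;  (2·δb)² = 233
δP = √(377) = 19.4 mm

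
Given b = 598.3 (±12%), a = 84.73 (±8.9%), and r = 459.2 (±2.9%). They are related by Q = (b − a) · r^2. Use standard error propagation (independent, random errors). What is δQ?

Let u = b − a = 513.6. δu = √(δb² + δa²) = √(5150 + 56.9) = 72.2, so δu/u = 0.141.
Q is then a monomial in u, r:
δQ/Q = √((δu/u)² + (2·δr/r)²) = √(0.0198 + 0.00336) = 0.152
Q = 1.083e+08, so δQ = 0.152 × 1.083e+08 = 1.65e+07.

1.65e+07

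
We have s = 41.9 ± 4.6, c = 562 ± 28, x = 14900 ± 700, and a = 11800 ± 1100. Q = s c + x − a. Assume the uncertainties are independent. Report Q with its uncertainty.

26600 ± 3120

Let p = s·c = 23500. δp/p = √((1·δs/s)² + (1·δc/c)²) = √(0.0121 + 0.00248) = 0.121, so δp = 2840.
Q = p + x − a: δQ = √(δp² + δx² + δa²) = √(8.06e+06 + 4.9e+05 + 1.21e+06) = 3120
Q = 26600.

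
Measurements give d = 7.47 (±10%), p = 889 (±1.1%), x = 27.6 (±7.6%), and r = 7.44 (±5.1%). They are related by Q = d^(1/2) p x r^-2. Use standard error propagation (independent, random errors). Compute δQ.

166

For a monomial Q ∝ d^(1/2), p, x, r^-2, fractional errors add in quadrature:
  (½·δd/d)² = (0.5×0.100)² = 0.00250;  (1·δp/p)² = (1×0.0110)² = 0.000121;  (1·δx/x)² = (1×0.0760)² = 0.00578;  (-2·δr/r)² = (-2×0.0510)² = 0.0104
δQ/Q = √(0.0188) = 0.137
Q = 1210, so δQ = 0.137 × 1210 = 166.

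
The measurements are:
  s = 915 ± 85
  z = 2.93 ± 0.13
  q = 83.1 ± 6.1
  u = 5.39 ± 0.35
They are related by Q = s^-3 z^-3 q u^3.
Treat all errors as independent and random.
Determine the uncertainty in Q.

Q is a product of powers, so relative uncertainties combine in quadrature:
  (-3·δs/s)² = (-3×0.0929)² = 0.0777;  (-3·δz/z)² = (-3×0.0444)² = 0.0177;  (1·δq/q)² = (1×0.0734)² = 0.00539;  (3·δu/u)² = (3×0.0649)² = 0.0379
δQ/Q = √(0.139) = 0.372
Q = 6.75e-07, so δQ = 0.372 × 6.75e-07 = 2.52e-07.

2.52e-07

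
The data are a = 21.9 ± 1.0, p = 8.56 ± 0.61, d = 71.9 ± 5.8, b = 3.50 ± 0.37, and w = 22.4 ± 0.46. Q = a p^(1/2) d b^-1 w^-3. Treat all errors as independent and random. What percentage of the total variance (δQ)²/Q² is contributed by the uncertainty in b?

(δQ/Q)² = (1·δa/a)² + (½·δp/p)² + (1·δd/d)² + (-1·δb/b)² + (-3·δw/w)²
  a term: (1×0.0457)² = 0.00209
  p term: (0.5×0.0713)² = 0.00127
  d term: (1×0.0807)² = 0.00651
  b term: (-1×0.106)² = 0.0112
  w term: (-3×0.0205)² = 0.00380
Total = 0.0248. Share from b = 0.0112/0.0248 = 0.450.

45.0%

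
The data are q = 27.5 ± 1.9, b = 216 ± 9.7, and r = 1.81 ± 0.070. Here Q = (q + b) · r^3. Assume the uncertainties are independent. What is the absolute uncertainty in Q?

177

Let u = q + b = 244. δu = √(δq² + δb²) = √(3.61 + 94.1) = 9.88, so δu/u = 0.0406.
Q is then a monomial in u, r:
δQ/Q = √((δu/u)² + (3·δr/r)²) = √(0.00165 + 0.0135) = 0.123
Q = 1440, so δQ = 0.123 × 1440 = 177.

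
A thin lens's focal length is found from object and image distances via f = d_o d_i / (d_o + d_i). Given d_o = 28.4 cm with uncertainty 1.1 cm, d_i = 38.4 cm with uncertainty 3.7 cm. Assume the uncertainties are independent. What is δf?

0.761 cm

∂f/∂d_o = (d_i/(d_o+d_i))² = 0.330;  ∂f/∂d_i = (d_o/(d_o+d_i))² = 0.181
δf = √((∂f/∂d_o · δd_o)² + (∂f/∂d_i · δd_i)²) = √(0.132 + 0.447) = 0.761 cm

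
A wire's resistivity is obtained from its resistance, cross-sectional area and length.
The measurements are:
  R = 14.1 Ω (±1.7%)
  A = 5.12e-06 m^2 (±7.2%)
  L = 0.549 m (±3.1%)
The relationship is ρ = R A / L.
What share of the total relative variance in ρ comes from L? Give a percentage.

14.9%

(δρ/ρ)² = (1·δR/R)² + (1·δA/A)² + (-1·δL/L)²
  R term: (1×0.0170)² = 0.000289
  A term: (1×0.0720)² = 0.00518
  L term: (-1×0.0310)² = 0.000961
Total = 0.00643. Share from L = 0.000961/0.00643 = 0.149.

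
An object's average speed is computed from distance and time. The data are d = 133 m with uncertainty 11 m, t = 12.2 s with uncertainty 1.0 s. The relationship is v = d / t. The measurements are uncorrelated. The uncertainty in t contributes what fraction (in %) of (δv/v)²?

49.6%

(δv/v)² = (1·δd/d)² + (-1·δt/t)²
  d term: (1×0.0827)² = 0.00684
  t term: (-1×0.0820)² = 0.00672
Total = 0.0136. Share from t = 0.00672/0.0136 = 0.496.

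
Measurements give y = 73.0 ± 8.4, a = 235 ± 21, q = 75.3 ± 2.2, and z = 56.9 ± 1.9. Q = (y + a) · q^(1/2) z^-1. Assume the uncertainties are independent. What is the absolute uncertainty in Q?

Let u = y + a = 308. δu = √(δy² + δa²) = √(70.6 + 441) = 22.6, so δu/u = 0.0734.
Q is then a monomial in u, q, z:
δQ/Q = √((δu/u)² + (½·δq/q)² + (-1·δz/z)²) = √(0.00539 + 0.000213 + 0.00112) = 0.0820
Q = 47.0, so δQ = 0.0820 × 47.0 = 3.85.

3.85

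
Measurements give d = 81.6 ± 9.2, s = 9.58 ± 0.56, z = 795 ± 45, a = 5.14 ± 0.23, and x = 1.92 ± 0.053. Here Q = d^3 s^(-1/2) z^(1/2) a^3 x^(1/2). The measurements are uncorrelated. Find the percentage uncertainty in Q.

36.6%

Q is a product of powers, so relative uncertainties combine in quadrature:
  (3·δd/d)² = (3×0.113)² = 0.114;  (−½·δs/s)² = (-0.5×0.0585)² = 0.000854;  (½·δz/z)² = (0.5×0.0566)² = 0.000801;  (3·δa/a)² = (3×0.0447)² = 0.0180;  (½·δx/x)² = (0.5×0.0276)² = 0.000190
δQ/Q = √(0.134) = 0.366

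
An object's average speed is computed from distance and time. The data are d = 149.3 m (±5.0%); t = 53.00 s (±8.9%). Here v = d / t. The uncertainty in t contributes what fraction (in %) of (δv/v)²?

(δv/v)² = (1·δd/d)² + (-1·δt/t)²
  d term: (1×0.0500)² = 0.00250
  t term: (-1×0.0890)² = 0.00792
Total = 0.0104. Share from t = 0.00792/0.0104 = 0.760.

76.0%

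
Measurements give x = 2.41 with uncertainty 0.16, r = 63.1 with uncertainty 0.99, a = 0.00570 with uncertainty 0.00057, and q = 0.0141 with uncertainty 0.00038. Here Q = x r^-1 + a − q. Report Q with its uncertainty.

0.0298 ± 0.00269

Let p = x·r^-1 = 0.0382. δp/p = √((1·δx/x)² + (-1·δr/r)²) = √(0.00441 + 0.000246) = 0.0682, so δp = 0.00261.
Q = p + a − q: δQ = √(δp² + δa² + δq²) = √(6.79e-06 + 3.25e-07 + 1.44e-07) = 0.00269
Q = 0.0298.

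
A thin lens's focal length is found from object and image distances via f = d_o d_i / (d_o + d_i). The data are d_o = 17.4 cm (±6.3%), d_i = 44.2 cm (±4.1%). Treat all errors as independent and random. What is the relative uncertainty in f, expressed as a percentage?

4.67%

∂f/∂d_o = (d_i/(d_o+d_i))² = 0.515;  ∂f/∂d_i = (d_o/(d_o+d_i))² = 0.0798
δf = √((∂f/∂d_o · δd_o)² + (∂f/∂d_i · δd_i)²) = √(0.319 + 0.0209) = 0.583 cm
f = 12.5 cm, so δf/f = 0.583/12.5 = 0.0467.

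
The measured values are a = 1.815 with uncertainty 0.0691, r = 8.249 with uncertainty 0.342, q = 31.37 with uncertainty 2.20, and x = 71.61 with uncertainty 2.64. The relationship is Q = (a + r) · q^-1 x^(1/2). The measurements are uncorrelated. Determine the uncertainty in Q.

Let u = a + r = 10.06. δu = √(δa² + δr²) = √(0.00477 + 0.117) = 0.349, so δu/u = 0.0347.
Q is then a monomial in u, q, x:
δQ/Q = √((δu/u)² + (-1·δq/q)² + (½·δx/x)²) = √(0.00120 + 0.00492 + 0.000340) = 0.0804
Q = 2.715, so δQ = 0.0804 × 2.715 = 0.218.

0.218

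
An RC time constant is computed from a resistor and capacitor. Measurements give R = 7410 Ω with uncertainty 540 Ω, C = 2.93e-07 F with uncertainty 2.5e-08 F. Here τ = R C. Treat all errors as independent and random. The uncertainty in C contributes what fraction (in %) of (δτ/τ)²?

(δτ/τ)² = (1·δR/R)² + (1·δC/C)²
  R term: (1×0.0729)² = 0.00531
  C term: (1×0.0853)² = 0.00728
Total = 0.0126. Share from C = 0.00728/0.0126 = 0.578.

57.8%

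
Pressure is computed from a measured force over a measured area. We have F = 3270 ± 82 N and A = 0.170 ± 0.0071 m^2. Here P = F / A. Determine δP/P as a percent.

4.87%

Since P is a product/quotient, work with relative uncertainties:
  (1·δF/F)² = (1×0.0251)² = 0.000629;  (-1·δA/A)² = (-1×0.0418)² = 0.00174
δP/P = √(0.00237) = 0.0487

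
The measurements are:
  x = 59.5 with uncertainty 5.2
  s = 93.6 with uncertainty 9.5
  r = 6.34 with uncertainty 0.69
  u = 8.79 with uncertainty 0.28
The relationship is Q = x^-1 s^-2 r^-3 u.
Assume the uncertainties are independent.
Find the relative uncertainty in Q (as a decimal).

0.396

For a monomial Q ∝ x^-1, s^-2, r^-3, u, fractional errors add in quadrature:
  (-1·δx/x)² = (-1×0.0874)² = 0.00764;  (-2·δs/s)² = (-2×0.101)² = 0.0412;  (-3·δr/r)² = (-3×0.109)² = 0.107;  (1·δu/u)² = (1×0.0319)² = 0.00101
δQ/Q = √(0.156) = 0.396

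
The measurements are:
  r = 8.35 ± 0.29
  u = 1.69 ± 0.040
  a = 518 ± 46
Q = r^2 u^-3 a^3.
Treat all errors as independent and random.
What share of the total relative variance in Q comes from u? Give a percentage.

(δQ/Q)² = (2·δr/r)² + (-3·δu/u)² + (3·δa/a)²
  r term: (2×0.0347)² = 0.00482
  u term: (-3×0.0237)² = 0.00504
  a term: (3×0.0888)² = 0.0710
Total = 0.0808. Share from u = 0.00504/0.0808 = 0.0624.

6.24%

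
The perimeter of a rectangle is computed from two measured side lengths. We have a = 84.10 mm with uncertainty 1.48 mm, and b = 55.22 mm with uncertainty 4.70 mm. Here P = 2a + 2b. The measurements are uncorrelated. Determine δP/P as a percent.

3.54%

Each term contributes (cᵢ δxᵢ)² to (δP)²:
  (2·δa)² = 8.76;  (2·δb)² = 88.4
δP = √(97.1) = 9.86 mm
P = 278.6 mm, so δP/P = 9.86/278.6 = 0.0354.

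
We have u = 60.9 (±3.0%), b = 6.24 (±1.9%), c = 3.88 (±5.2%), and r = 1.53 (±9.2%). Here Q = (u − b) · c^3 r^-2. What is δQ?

Let w = u − b = 54.7. δw = √(δu² + δb²) = √(3.34 + 0.0141) = 1.83, so δw/w = 0.0335.
Q is then a monomial in w, c, r:
δQ/Q = √((δw/w)² + (3·δc/c)² + (-2·δr/r)²) = √(0.00112 + 0.0243 + 0.0339) = 0.244
Q = 1360, so δQ = 0.244 × 1360 = 332.

332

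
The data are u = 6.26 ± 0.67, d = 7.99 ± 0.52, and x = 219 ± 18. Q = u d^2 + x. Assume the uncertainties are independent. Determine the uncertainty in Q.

69.7

Let p = u·d^2 = 400. δp/p = √((1·δu/u)² + (2·δd/d)²) = √(0.0115 + 0.0169) = 0.169, so δp = 67.3.
Q = p + x: δQ = √(δp² + δx²) = √(4540 + 324) = 69.7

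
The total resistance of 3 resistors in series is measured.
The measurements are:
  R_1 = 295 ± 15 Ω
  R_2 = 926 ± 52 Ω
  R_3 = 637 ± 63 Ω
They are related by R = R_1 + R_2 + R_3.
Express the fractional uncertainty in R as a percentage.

Sums and differences: (δR)² = Σ (cᵢ δxᵢ)².
  (δR_1)² = 225;  (δR_2)² = 2700;  (δR_3)² = 3970
δR = √(6900) = 83.1 Ω
R = 1860 Ω, so δR/R = 83.1/1860 = 0.0447.

4.47%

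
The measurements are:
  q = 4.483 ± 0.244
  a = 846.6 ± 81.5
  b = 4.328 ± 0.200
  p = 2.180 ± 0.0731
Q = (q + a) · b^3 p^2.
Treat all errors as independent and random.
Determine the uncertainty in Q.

59500

Let u = q + a = 851.1. δu = √(δq² + δa²) = √(0.0595 + 6640) = 81.5, so δu/u = 0.0958.
Q is then a monomial in u, b, p:
δQ/Q = √((δu/u)² + (3·δb/b)² + (2·δp/p)²) = √(0.00917 + 0.0192 + 0.00450) = 0.181
Q = 327900, so δQ = 0.181 × 327900 = 59500.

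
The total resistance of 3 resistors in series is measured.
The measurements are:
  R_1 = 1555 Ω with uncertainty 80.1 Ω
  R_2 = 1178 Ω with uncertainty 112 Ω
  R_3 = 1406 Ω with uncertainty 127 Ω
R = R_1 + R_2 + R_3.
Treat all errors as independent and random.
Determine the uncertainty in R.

187 Ω

Each term contributes (cᵢ δxᵢ)² to (δR)²:
  (δR_1)² = 6420;  (δR_2)² = 12500;  (δR_3)² = 16100
δR = √(35100) = 187 Ω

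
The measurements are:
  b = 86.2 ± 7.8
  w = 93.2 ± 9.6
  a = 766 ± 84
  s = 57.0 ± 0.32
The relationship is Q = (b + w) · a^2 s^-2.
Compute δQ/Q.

Let u = b + w = 179. δu = √(δb² + δw²) = √(60.8 + 92.2) = 12.4, so δu/u = 0.0689.
Q is then a monomial in u, a, s:
δQ/Q = √((δu/u)² + (2·δa/a)² + (-2·δs/s)²) = √(0.00475 + 0.0481 + 0.000126) = 0.230

0.230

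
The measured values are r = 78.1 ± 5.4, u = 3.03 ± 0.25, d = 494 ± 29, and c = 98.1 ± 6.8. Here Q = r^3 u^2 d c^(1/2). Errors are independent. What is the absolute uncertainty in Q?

Q is a product of powers, so relative uncertainties combine in quadrature:
  (3·δr/r)² = (3×0.0691)² = 0.0430;  (2·δu/u)² = (2×0.0825)² = 0.0272;  (1·δd/d)² = (1×0.0587)² = 0.00345;  (½·δc/c)² = (0.5×0.0693)² = 0.00120
δQ/Q = √(0.0749) = 0.274
Q = 2.14e+10, so δQ = 0.274 × 2.14e+10 = 5.86e+09.

5.86e+09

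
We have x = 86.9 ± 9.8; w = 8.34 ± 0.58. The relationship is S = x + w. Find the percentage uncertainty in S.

Absolute uncertainties add in quadrature for a linear combination:
  (δx)² = 96.0;  (δw)² = 0.336
δS = √(96.4) = 9.82
S = 95.2, so δS/S = 9.82/95.2 = 0.103.

10.3%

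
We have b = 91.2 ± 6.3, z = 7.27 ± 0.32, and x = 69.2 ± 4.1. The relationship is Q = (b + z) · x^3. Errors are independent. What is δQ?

6.17e+06

Let u = b + z = 98.5. δu = √(δb² + δz²) = √(39.7 + 0.102) = 6.31, so δu/u = 0.0641.
Q is then a monomial in u, x:
δQ/Q = √((δu/u)² + (3·δx/x)²) = √(0.00410 + 0.0316) = 0.189
Q = 3.26e+07, so δQ = 0.189 × 3.26e+07 = 6.17e+06.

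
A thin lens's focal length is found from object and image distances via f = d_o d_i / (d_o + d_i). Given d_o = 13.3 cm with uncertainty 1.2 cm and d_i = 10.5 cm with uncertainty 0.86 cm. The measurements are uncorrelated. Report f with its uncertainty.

5.87 ± 0.356 cm

∂f/∂d_o = (d_i/(d_o+d_i))² = 0.195;  ∂f/∂d_i = (d_o/(d_o+d_i))² = 0.312
δf = √((∂f/∂d_o · δd_o)² + (∂f/∂d_i · δd_i)²) = √(0.0546 + 0.0721) = 0.356 cm
f = 5.87 cm.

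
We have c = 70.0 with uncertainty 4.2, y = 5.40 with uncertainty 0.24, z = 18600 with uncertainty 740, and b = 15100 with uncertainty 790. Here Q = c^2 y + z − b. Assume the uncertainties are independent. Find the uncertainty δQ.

Let p = c^2·y = 26500. δp/p = √((2·δc/c)² + (1·δy/y)²) = √(0.0144 + 0.00198) = 0.128, so δp = 3390.
Q = p + z − b: δQ = √(δp² + δz² + δb²) = √(1.15e+07 + 5.48e+05 + 6.24e+05) = 3550

3550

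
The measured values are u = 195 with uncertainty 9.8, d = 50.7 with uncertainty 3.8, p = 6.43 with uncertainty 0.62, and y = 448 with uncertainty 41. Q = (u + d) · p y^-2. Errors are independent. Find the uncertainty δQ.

0.00166

Let w = u + d = 246. δw = √(δu² + δd²) = √(96.0 + 14.4) = 10.5, so δw/w = 0.0428.
Q is then a monomial in w, p, y:
δQ/Q = √((δw/w)² + (1·δp/p)² + (-2·δy/y)²) = √(0.00183 + 0.00930 + 0.0335) = 0.211
Q = 0.00787, so δQ = 0.211 × 0.00787 = 0.00166.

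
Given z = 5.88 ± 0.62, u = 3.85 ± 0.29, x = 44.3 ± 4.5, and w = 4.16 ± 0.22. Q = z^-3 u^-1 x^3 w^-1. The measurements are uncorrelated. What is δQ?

12.0

Since Q is a product/quotient, work with relative uncertainties:
  (-3·δz/z)² = (-3×0.105)² = 0.100;  (-1·δu/u)² = (-1×0.0753)² = 0.00567;  (3·δx/x)² = (3×0.102)² = 0.0929;  (-1·δw/w)² = (-1×0.0529)² = 0.00280
δQ/Q = √(0.201) = 0.449
Q = 26.7, so δQ = 0.449 × 26.7 = 12.0.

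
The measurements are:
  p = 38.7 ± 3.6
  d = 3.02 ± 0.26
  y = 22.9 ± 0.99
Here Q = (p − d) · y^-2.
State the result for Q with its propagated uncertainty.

Let u = p − d = 35.7. δu = √(δp² + δd²) = √(13.0 + 0.0676) = 3.61, so δu/u = 0.101.
Q is then a monomial in u, y:
δQ/Q = √((δu/u)² + (-2·δy/y)²) = √(0.0102 + 0.00748) = 0.133
Q = 0.0680, so δQ = 0.133 × 0.0680 = 0.00905.

0.0680 ± 0.00905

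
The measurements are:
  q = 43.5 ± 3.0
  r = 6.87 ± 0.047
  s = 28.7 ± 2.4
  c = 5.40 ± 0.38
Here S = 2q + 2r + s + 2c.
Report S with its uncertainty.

For a sum/difference, combine absolute errors in quadrature:
  (2·δq)² = 36.0;  (2·δr)² = 0.00884;  (δs)² = 5.76;  (2·δc)² = 0.578
δS = √(42.3) = 6.51
S = 140.

140 ± 6.51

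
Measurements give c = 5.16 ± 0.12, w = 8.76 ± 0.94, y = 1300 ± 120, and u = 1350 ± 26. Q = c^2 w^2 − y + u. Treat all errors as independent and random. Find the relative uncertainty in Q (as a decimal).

Let p = c^2·w^2 = 2040. δp/p = √((2·δc/c)² + (2·δw/w)²) = √(0.00216 + 0.0461) = 0.220, so δp = 449.
Q = p − y + u: δQ = √(δp² + δy² + δu²) = √(2.01e+05 + 14400 + 676) = 465
Q = 2090, so δQ/Q = 465/2090 = 0.222.

0.222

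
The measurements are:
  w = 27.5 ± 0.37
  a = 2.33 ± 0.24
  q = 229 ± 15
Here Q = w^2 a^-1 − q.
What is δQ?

37.7

Let p = w^2·a^-1 = 325. δp/p = √((2·δw/w)² + (-1·δa/a)²) = √(0.000724 + 0.0106) = 0.106, so δp = 34.6.
Q = p − q: δQ = √(δp² + δq²) = √(1190 + 225) = 37.7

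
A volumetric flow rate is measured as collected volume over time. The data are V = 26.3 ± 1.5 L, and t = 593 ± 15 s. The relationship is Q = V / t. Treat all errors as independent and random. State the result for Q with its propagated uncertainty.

0.0444 ± 0.00277 L/s

Each factor contributes (exponent × relative error)² to (δQ/Q)²:
  (1·δV/V)² = (1×0.0570)² = 0.00325;  (-1·δt/t)² = (-1×0.0253)² = 0.000640
δQ/Q = √(0.00389) = 0.0624
Q = 0.0444 L/s, so δQ = 0.0624 × 0.0444 = 0.00277 L/s.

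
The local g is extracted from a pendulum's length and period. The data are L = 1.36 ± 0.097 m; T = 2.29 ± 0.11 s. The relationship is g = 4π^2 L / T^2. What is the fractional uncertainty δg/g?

g is a product of powers, so relative uncertainties combine in quadrature:
  (1·δL/L)² = (1×0.0713)² = 0.00509;  (-2·δT/T)² = (-2×0.0480)² = 0.00923
δg/g = √(0.0143) = 0.120

0.120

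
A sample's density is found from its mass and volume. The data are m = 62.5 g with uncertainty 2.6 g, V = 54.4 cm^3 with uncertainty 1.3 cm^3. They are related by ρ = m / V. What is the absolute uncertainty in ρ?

ρ is a product of powers, so relative uncertainties combine in quadrature:
  (1·δm/m)² = (1×0.0416)² = 0.00173;  (-1·δV/V)² = (-1×0.0239)² = 0.000571
δρ/ρ = √(0.00230) = 0.0480
ρ = 1.15 g/cm^3, so δρ = 0.0480 × 1.15 = 0.0551 g/cm^3.

0.0551 g/cm^3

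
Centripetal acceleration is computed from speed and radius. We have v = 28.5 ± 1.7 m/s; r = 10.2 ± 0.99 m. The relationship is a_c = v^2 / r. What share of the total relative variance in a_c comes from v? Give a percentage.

60.2%

(δa_c/a_c)² = (2·δv/v)² + (-1·δr/r)²
  v term: (2×0.0596)² = 0.0142
  r term: (-1×0.0971)² = 0.00942
Total = 0.0237. Share from v = 0.0142/0.0237 = 0.602.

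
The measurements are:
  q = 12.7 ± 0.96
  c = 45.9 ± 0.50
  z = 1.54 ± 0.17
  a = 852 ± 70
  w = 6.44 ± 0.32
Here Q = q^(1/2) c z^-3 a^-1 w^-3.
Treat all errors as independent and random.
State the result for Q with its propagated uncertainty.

Since Q is a product/quotient, work with relative uncertainties:
  (½·δq/q)² = (0.5×0.0756)² = 0.00143;  (1·δc/c)² = (1×0.0109)² = 0.000119;  (-3·δz/z)² = (-3×0.110)² = 0.110;  (-1·δa/a)² = (-1×0.0822)² = 0.00675;  (-3·δw/w)² = (-3×0.0497)² = 0.0222
δQ/Q = √(0.140) = 0.374
Q = 0.000197, so δQ = 0.374 × 0.000197 = 7.37e-05.

(1.97 ± 0.737) × 10^-4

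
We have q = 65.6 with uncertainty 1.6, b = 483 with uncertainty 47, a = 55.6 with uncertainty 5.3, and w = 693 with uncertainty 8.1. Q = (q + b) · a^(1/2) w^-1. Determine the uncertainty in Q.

Let u = q + b = 549. δu = √(δq² + δb²) = √(2.56 + 2210) = 47.0, so δu/u = 0.0857.
Q is then a monomial in u, a, w:
δQ/Q = √((δu/u)² + (½·δa/a)² + (-1·δw/w)²) = √(0.00735 + 0.00227 + 0.000137) = 0.0988
Q = 5.90, so δQ = 0.0988 × 5.90 = 0.583.

0.583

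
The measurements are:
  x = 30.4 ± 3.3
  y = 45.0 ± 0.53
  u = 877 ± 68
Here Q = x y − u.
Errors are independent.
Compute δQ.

164

Let p = x·y = 1370. δp/p = √((1·δx/x)² + (1·δy/y)²) = √(0.0118 + 0.000139) = 0.109, so δp = 149.
Q = p − u: δQ = √(δp² + δu²) = √(22300 + 4620) = 164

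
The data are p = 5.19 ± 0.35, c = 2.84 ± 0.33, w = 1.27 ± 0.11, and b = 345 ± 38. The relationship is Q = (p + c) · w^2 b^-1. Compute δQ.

0.00803

Let u = p + c = 8.03. δu = √(δp² + δc²) = √(0.122 + 0.109) = 0.481, so δu/u = 0.0599.
Q is then a monomial in u, w, b:
δQ/Q = √((δu/u)² + (2·δw/w)² + (-1·δb/b)²) = √(0.00359 + 0.0300 + 0.0121) = 0.214
Q = 0.0375, so δQ = 0.214 × 0.0375 = 0.00803.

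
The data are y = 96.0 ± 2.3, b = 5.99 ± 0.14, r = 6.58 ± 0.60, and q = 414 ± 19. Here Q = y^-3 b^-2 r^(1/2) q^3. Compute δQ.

Q is a product of powers, so relative uncertainties combine in quadrature:
  (-3·δy/y)² = (-3×0.0240)² = 0.00517;  (-2·δb/b)² = (-2×0.0234)² = 0.00219;  (½·δr/r)² = (0.5×0.0912)² = 0.00208;  (3·δq/q)² = (3×0.0459)² = 0.0190
δQ/Q = √(0.0284) = 0.168
Q = 5.73, so δQ = 0.168 × 5.73 = 0.966.

0.966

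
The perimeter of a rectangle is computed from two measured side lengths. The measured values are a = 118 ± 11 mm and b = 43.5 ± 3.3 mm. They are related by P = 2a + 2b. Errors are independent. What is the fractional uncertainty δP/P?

0.0711

For a sum/difference, combine absolute errors in quadrature:
  (2·δa)² = 484;  (2·δb)² = 43.6
δP = √(528) = 23.0 mm
P = 323 mm, so δP/P = 23.0/323 = 0.0711.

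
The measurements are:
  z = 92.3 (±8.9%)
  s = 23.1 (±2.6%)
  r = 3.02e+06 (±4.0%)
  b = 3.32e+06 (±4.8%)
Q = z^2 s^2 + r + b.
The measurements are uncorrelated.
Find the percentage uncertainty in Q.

Let p = z^2·s^2 = 4.55e+06. δp/p = √((2·δz/z)² + (2·δs/s)²) = √(0.0317 + 0.00270) = 0.185, so δp = 8.43e+05.
Q = p + r + b: δQ = √(δp² + δr² + δb²) = √(7.11e+11 + 1.46e+10 + 2.54e+10) = 8.66e+05
Q = 1.09e+07, so δQ/Q = 8.66e+05/1.09e+07 = 0.0796.

7.96%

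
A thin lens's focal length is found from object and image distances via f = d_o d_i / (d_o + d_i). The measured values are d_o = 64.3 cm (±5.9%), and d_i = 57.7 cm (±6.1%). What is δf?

∂f/∂d_o = (d_i/(d_o+d_i))² = 0.224;  ∂f/∂d_i = (d_o/(d_o+d_i))² = 0.278
δf = √((∂f/∂d_o · δd_o)² + (∂f/∂d_i · δd_i)²) = √(0.720 + 0.956) = 1.29 cm

1.29 cm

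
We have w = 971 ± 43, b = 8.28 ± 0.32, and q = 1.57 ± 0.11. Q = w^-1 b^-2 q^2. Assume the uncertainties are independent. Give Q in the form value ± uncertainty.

Relative error in a monomial: (δQ/Q)² = Σ (nᵢ · δxᵢ/xᵢ)².
  (-1·δw/w)² = (-1×0.0443)² = 0.00196;  (-2·δb/b)² = (-2×0.0386)² = 0.00597;  (2·δq/q)² = (2×0.0701)² = 0.0196
δQ/Q = √(0.0276) = 0.166
Q = 3.7e-05, so δQ = 0.166 × 3.7e-05 = 6.15e-06.

(3.70 ± 0.615) × 10^-5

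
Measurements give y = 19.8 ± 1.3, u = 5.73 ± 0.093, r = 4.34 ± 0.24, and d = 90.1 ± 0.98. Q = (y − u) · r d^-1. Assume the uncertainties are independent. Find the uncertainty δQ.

Let w = y − u = 14.1. δw = √(δy² + δu²) = √(1.69 + 0.00865) = 1.30, so δw/w = 0.0926.
Q is then a monomial in w, r, d:
δQ/Q = √((δw/w)² + (1·δr/r)² + (-1·δd/d)²) = √(0.00858 + 0.00306 + 0.000118) = 0.108
Q = 0.678, so δQ = 0.108 × 0.678 = 0.0735.

0.0735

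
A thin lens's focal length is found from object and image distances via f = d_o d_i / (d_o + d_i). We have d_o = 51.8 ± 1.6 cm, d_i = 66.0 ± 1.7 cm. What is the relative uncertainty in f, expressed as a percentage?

2.07%

∂f/∂d_o = (d_i/(d_o+d_i))² = 0.314;  ∂f/∂d_i = (d_o/(d_o+d_i))² = 0.193
δf = √((∂f/∂d_o · δd_o)² + (∂f/∂d_i · δd_i)²) = √(0.252 + 0.108) = 0.600 cm
f = 29.0 cm, so δf/f = 0.600/29.0 = 0.0207.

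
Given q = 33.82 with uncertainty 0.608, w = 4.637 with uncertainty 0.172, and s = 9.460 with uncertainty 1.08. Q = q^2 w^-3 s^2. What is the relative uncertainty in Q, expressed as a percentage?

25.7%

Q is a product of powers, so relative uncertainties combine in quadrature:
  (2·δq/q)² = (2×0.0180)² = 0.00129;  (-3·δw/w)² = (-3×0.0371)² = 0.0124;  (2·δs/s)² = (2×0.114)² = 0.0521
δQ/Q = √(0.0658) = 0.257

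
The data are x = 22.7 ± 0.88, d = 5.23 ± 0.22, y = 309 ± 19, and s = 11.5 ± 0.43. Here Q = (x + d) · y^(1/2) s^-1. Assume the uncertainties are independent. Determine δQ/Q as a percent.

5.83%

Let u = x + d = 27.9. δu = √(δx² + δd²) = √(0.774 + 0.0484) = 0.907, so δu/u = 0.0325.
Q is then a monomial in u, y, s:
δQ/Q = √((δu/u)² + (½·δy/y)² + (-1·δs/s)²) = √(0.00105 + 0.000945 + 0.00140) = 0.0583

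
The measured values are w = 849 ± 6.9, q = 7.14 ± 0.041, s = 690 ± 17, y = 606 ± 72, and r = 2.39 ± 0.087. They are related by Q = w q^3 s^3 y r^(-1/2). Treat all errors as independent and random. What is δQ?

Relative error in a monomial: (δQ/Q)² = Σ (nᵢ · δxᵢ/xᵢ)².
  (1·δw/w)² = (1×0.00813)² = 6.61e-05;  (3·δq/q)² = (3×0.00574)² = 0.000297;  (3·δs/s)² = (3×0.0246)² = 0.00546;  (1·δy/y)² = (1×0.119)² = 0.0141;  (−½·δr/r)² = (-0.5×0.0364)² = 0.000331
δQ/Q = √(0.0203) = 0.142
Q = 3.98e+16, so δQ = 0.142 × 3.98e+16 = 5.67e+15.

5.67e+15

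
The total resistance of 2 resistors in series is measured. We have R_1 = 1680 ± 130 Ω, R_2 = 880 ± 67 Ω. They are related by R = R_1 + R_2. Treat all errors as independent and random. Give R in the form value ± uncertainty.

Sums and differences: (δR)² = Σ (cᵢ δxᵢ)².
  (δR_1)² = 16900;  (δR_2)² = 4490
δR = √(21400) = 146 Ω
R = 2560 Ω.

2560 ± 146 Ω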